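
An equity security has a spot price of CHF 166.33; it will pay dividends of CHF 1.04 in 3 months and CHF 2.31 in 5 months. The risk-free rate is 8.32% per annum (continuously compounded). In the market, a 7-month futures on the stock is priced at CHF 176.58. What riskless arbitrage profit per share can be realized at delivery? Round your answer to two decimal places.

CHF 5.39 per share

PV(dividends) I = 1.04·e^(−0.0832·3/12) + 2.31·e^(−0.0832·5/12) = 3.2499
Fair futures F* = (S − I)·e^(rT) = (166.33 − 3.2499)·e^0.048533 = 163.0801 × 1.049730 = 171.1901
Market CHF 176.58 > fair 171.1901: forward overpriced → cash-and-carry (borrow at r, buy the stock and collect the dividends, short the forward).
Profit at T = |F_mkt − F*| = |176.58 − 171.1901| = CHF 5.39 per share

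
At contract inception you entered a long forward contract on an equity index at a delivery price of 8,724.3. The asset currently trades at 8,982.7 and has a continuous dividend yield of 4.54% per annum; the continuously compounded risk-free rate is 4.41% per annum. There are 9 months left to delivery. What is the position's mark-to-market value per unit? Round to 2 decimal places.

Current fair forward for the remaining 9 months: F = S·e^((r − q)·T), (r − q) = 0.0441 − 0.0454 = -0.0013
F = 8982.7 · e^(-0.0013 × 9/12) = 8982.7 × 0.99902548 = 8973.9462
Value of long forward = (F − K)·e^(−rT) = (8973.9462 − 8724.3) · e^(−0.0441·9/12)
= 249.6462 × 0.96746600 = 241.52

241.52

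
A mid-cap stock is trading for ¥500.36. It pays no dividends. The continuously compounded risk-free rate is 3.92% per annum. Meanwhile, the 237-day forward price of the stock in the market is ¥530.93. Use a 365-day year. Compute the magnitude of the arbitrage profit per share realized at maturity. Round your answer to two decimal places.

Fair forward: F* = S·e^(carry·T), with carry = r = 0.0392
F* = 500.36 · e^(0.0392 × 237/365) = 500.36 · e^0.025453 = 500.36 × 1.025780 = ¥513.2593
Market ¥530.93 > fair ¥513.2593: forward overpriced → cash-and-carry (buy spot, short the forward).
At maturity, profit = |F_mkt − F*| = |530.93 − 513.2593| = ¥17.67 per share

¥17.67 per share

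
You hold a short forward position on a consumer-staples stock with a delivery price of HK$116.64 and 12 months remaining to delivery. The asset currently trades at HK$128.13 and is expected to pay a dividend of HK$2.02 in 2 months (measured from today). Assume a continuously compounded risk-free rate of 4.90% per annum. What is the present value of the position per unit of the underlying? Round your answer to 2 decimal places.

-HK$15.06

PV(remaining dividends) I = 2.02·e^(−0.0490·2/12) = 2.0036
Current forward F = (S − I)·e^(rT) = (128.13 − 2.0036)·e^(0.0490·12/12) = 126.1264 × 1.050220 = 132.4605
Value (long) = (F − K)·e^(−rT) = (132.4605 − 116.64) × 0.952181 = 15.0640
Short position value = −(long value) = -HK$15.06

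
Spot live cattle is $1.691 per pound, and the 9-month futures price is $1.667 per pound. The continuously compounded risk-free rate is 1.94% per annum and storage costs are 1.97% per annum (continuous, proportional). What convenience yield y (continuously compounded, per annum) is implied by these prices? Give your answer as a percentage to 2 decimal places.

F = S·e^((r+u−y)T) ⇒ (r+u−y) = ln(F/S)/T
ln(1.667/1.691) = -0.014294; /T ⇒ -0.019059
y = r + u − ln(F/S)/T = 0.0194 + 0.0197 + 0.019059 = 0.058159
y = 5.82%

5.82%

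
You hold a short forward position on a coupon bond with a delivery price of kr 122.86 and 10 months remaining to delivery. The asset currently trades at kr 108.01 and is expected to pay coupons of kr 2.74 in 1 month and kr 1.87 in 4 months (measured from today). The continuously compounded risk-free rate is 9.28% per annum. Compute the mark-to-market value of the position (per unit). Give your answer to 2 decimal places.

PV(remaining coupons) I = 2.74·e^(−0.0928·1/12) + 1.87·e^(−0.0928·4/12) = 4.5319
Current forward F = (S − I)·e^(rT) = (108.01 − 4.5319)·e^(0.0928·10/12) = 103.4781 × 1.080402 = 111.7979
Value (long) = (F − K)·e^(−rT) = (111.7979 − 122.86) × 0.925581 = -10.2389
Short position value = −(long value) = kr 10.24

kr 10.24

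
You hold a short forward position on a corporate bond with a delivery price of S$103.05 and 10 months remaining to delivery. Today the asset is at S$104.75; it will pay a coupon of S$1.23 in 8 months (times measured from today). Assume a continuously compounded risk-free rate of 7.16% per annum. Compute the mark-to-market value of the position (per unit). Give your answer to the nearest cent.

-S$6.50

PV(remaining coupons) I = 1.23·e^(−0.0716·8/12) = 1.1727
Current forward F = (S − I)·e^(rT) = (104.75 − 1.1727)·e^(0.0716·10/12) = 103.5773 × 1.061483 = 109.9455
Value (long) = (F − K)·e^(−rT) = (109.9455 − 103.05) × 0.942079 = 6.4961
Short position value = −(long value) = -S$6.50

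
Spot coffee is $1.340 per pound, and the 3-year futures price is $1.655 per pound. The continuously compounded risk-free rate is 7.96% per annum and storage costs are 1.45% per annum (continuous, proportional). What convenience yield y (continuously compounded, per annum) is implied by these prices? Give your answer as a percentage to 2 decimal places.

2.37%

F = S·e^((r+u−y)T) ⇒ (r+u−y) = ln(F/S)/T
ln(1.655/1.340) = 0.211131; /T ⇒ 0.070377
y = r + u − ln(F/S)/T = 0.0796 + 0.0145 − 0.070377 = 0.023723
y = 2.37%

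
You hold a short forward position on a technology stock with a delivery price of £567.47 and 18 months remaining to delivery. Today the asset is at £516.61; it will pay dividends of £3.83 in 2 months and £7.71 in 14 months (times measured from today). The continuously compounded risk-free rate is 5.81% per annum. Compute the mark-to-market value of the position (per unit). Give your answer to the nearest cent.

PV(remaining dividends) I = 3.83·e^(−0.0581·2/12) + 7.71·e^(−0.0581·14/12) = 10.9978
Current forward F = (S − I)·e^(rT) = (516.61 − 10.9978)·e^(0.0581·18/12) = 505.6122 × 1.091060 = 551.6532
Value (long) = (F − K)·e^(−rT) = (551.6532 − 567.47) × 0.916540 = -14.4967
Short position value = −(long value) = £14.50

£14.50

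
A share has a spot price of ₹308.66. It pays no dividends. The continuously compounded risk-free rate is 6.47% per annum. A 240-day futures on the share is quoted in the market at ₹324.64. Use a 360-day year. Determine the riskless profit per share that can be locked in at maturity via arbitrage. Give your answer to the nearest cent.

₹2.38 per share

Fair futures: F* = S·e^(carry·T), with carry = r = 0.0647
F* = 308.66 · e^(0.0647 × 240/360) = 308.66 · e^0.043133 = 308.66 × 1.044077 = ₹322.2648
Market ₹324.64 > fair ₹322.2648: forward overpriced → cash-and-carry (buy spot, short the forward).
At maturity, profit = |F_mkt − F*| = |324.64 − 322.2648| = ₹2.38 per share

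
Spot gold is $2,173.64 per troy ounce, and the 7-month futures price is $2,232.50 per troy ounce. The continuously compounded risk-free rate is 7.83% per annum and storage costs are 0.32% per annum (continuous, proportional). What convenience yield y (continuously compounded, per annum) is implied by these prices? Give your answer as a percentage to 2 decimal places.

F = S·e^((r+u−y)T) ⇒ (r+u−y) = ln(F/S)/T
ln(2232.50/2173.64) = 0.026719; /T ⇒ 0.045804
y = r + u − ln(F/S)/T = 0.0783 + 0.0032 − 0.045804 = 0.035696
y = 3.57%

3.57%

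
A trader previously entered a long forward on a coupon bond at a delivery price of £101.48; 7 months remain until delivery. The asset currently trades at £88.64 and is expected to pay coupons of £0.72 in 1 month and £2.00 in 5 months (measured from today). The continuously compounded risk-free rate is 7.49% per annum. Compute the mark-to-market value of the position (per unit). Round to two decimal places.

-£11.16

PV(remaining coupons) I = 0.72·e^(−0.0749·1/12) + 2.00·e^(−0.0749·5/12) = 2.6541
Current forward F = (S − I)·e^(rT) = (88.64 − 2.6541)·e^(0.0749·7/12) = 85.9859 × 1.044660 = 89.8260
Value (long) = (F − K)·e^(−rT) = (89.8260 − 101.48) × 0.957249 = -11.1558
Value = -£11.16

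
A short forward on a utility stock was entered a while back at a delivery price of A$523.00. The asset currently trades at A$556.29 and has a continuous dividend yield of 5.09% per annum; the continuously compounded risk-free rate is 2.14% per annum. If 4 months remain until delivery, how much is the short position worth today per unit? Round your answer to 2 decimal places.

-A$27.65

Current fair forward for the remaining 4 months: F = S·e^((r − q)·T), (r − q) = 0.0214 − 0.0509 = -0.0295
F = 556.29 · e^(-0.0295 × 4/12) = 556.29 × 0.990215 = 550.8467
Value of long forward = (F − K)·e^(−rT) = (550.8467 − 523.00) · e^(−0.0214·4/12)
= 27.8467 × 0.992892 = 27.65
Short position value = −(long value) = -A$27.65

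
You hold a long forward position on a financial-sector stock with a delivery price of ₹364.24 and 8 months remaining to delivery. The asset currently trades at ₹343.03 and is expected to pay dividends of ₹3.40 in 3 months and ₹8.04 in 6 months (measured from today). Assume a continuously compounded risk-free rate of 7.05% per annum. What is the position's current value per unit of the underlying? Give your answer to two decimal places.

PV(remaining dividends) I = 3.40·e^(−0.0705·3/12) + 8.04·e^(−0.0705·6/12) = 11.1021
Current forward F = (S − I)·e^(rT) = (343.03 − 11.1021)·e^(0.0705·8/12) = 331.9279 × 1.048122 = 347.9009
Value (long) = (F − K)·e^(−rT) = (347.9009 − 364.24) × 0.954087 = -15.5889
Value = -₹15.59

-₹15.59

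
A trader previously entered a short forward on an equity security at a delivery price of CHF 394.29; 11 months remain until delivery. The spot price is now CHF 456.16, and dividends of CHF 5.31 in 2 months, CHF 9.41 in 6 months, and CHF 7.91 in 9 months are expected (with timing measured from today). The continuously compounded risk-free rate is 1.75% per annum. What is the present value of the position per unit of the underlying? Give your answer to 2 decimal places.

-CHF 45.72

PV(remaining dividends) I = 5.31·e^(−0.0175·2/12) + 9.41·e^(−0.0175·6/12) + 7.91·e^(−0.0175·9/12) = 22.4294
Current forward F = (S − I)·e^(rT) = (456.16 − 22.4294)·e^(0.0175·11/12) = 433.7306 × 1.016171 = 440.7445
Value (long) = (F − K)·e^(−rT) = (440.7445 − 394.29) × 0.984086 = 45.7152
Short position value = −(long value) = -CHF 45.72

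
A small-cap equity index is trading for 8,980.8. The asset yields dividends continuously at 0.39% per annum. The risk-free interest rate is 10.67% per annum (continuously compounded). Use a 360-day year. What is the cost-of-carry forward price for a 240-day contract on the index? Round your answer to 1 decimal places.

F = S·e^((r − q)T) = 8980.8 · e^((0.1067 − 0.0039) × 240/360)
= 8980.8 · e^0.068533 = 8980.8 × 1.070936
F = 9,617.9

9,617.9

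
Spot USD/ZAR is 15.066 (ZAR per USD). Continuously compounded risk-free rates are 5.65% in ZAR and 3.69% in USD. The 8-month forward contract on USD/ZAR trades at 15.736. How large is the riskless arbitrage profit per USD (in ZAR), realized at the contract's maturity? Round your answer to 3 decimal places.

0.472 per USD (in ZAR)

Fair forward: F* = S·e^(carry·T), with carry = (r_ZAR − r_USD) = 0.0565 − 0.0369 = 0.0196
F* = 15.066 · e^(0.0196 × 8/12) = 15.066 · e^0.013067 = 15.066 × 1.013153 = 15.2642
Market 15.736 > fair 15.2642: forward overpriced → cash-and-carry (buy spot, short the forward).
At maturity, profit = |F_mkt − F*| = |15.736 − 15.2642| = 0.472 per USD (in ZAR)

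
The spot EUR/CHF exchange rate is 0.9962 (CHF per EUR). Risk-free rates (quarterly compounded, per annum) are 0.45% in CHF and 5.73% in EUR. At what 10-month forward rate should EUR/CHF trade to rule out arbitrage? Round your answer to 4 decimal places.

0.9536

By covered interest parity, F = S · (1+r_CHF/4)^(4T) / (1+r_EUR/4)^(4T)
= 0.9962 × 1.003755 / 1.048553 = 0.9962 × 0.957276
F = 0.9536 CHF per EUR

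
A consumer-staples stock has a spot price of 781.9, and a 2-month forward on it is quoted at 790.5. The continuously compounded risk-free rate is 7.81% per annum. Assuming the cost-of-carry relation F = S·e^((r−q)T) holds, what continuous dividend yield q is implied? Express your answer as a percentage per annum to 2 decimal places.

1.25%

From F = S·e^((r−q)T): (r − q) = ln(F/S)/T
ln(790.5/781.9) = ln(1.010999) = 0.010939
(r − q) = 0.010939 / (2/12) = 0.065634
q = r − ln(F/S)/T = 0.0781 − 0.065634 = 0.012466
q = 1.25%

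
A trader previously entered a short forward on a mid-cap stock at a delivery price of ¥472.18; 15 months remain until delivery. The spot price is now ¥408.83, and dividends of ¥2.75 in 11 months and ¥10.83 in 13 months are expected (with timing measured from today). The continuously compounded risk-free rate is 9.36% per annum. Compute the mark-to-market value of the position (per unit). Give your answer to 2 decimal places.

PV(remaining dividends) I = 2.75·e^(−0.0936·11/12) + 10.83·e^(−0.0936·13/12) = 12.3096
Current forward F = (S − I)·e^(rT) = (408.83 − 12.3096)·e^(0.0936·15/12) = 396.5204 × 1.124119 = 445.7361
Value (long) = (F − K)·e^(−rT) = (445.7361 − 472.18) × 0.889585 = -23.5241
Short position value = −(long value) = ¥23.52

¥23.52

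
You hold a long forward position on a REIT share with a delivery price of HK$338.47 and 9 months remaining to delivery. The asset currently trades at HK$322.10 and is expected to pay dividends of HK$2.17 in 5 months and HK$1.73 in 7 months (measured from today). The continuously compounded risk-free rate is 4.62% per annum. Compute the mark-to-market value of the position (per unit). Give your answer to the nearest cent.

PV(remaining dividends) I = 2.17·e^(−0.0462·5/12) + 1.73·e^(−0.0462·7/12) = 3.8126
Current forward F = (S − I)·e^(rT) = (322.10 − 3.8126)·e^(0.0462·9/12) = 318.2874 × 1.035257 = 329.5093
Value (long) = (F − K)·e^(−rT) = (329.5093 − 338.47) × 0.965943 = -8.6555
Value = -HK$8.66

-HK$8.66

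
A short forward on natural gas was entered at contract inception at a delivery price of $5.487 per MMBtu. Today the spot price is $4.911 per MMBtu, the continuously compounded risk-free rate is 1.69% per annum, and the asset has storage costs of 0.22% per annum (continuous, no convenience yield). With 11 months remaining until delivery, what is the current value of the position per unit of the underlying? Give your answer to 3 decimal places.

$0.482 per MMBtu

Current fair forward for the remaining 11 months: F = S·e^((r + u)·T), (r + u) = 0.0169 + 0.0022 = 0.0191
F = 4.911 · e^(0.0191 × 11/12) = 4.911 × 1.017663 = 4.9977
Value of long forward = (F − K)·e^(−rT) = (4.9977 − 5.487) · e^(−0.0169·11/12)
= -0.4893 × 0.984628 = -0.482
Short position value = −(long value) = $0.482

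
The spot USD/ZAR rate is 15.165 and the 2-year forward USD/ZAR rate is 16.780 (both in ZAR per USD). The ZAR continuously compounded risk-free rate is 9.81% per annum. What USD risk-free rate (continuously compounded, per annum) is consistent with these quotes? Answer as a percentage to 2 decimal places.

4.75%

F = S·e^((r_ZAR − r_USD)T) ⇒ r_USD = r_ZAR − ln(F/S)/T
ln(16.780/15.165) = 0.101198; /(2) = 0.050599
r_USD = 0.0981 − 0.050599 = 0.047501
r_USD = 4.75%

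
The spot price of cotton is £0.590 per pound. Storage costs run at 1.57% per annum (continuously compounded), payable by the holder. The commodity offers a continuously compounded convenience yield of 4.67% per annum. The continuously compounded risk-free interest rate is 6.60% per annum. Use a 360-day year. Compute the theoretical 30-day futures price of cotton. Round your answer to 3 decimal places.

£0.592 per pound

Net carry = r + u − y = 0.0660 + 0.0157 − 0.0467 = 0.0350
F = S·e^((r+u−y)T) = 0.590 · e^(0.0350 × 30/360) = 0.590 · e^0.002917
= 0.590 × 1.002921 = £0.592 per pound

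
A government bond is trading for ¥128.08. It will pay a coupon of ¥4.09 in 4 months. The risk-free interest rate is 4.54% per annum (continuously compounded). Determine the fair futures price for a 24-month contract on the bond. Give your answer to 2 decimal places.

¥135.84

PV(coupons) I = 4.09·e^(−0.0454·4/12)
I = 4.0286
F = (S − I)·e^(rT) = (128.08 − 4.0286) · e^(0.0454·24/12)
= 124.0514 · e^0.090800 = 124.0514 × 1.095050 = ¥135.84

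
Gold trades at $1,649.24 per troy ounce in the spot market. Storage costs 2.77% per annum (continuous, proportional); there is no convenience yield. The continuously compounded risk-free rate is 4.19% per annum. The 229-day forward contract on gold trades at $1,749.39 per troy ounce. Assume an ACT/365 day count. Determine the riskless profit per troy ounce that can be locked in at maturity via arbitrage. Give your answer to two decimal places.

Fair forward: F* = S·e^(carry·T), with carry = (r + u) = 0.0419 + 0.0277 = 0.0696
F* = 1649.24 · e^(0.0696 × 229/365) = 1649.24 · e^0.04366685 = 1649.24 × 1.04463428 = $1722.8526
Market $1749.39 > fair $1722.8526: forward overpriced → cash-and-carry (buy spot, short the forward).
At maturity, profit = |F_mkt − F*| = |1749.39 − 1722.8526| = $26.54 per troy ounce

$26.54 per troy ounce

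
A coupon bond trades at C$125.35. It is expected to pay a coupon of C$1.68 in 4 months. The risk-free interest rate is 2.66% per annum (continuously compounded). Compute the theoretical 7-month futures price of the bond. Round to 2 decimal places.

C$125.62

PV(coupons) I = 1.68·e^(−0.0266·4/12)
I = 1.6652
F = (S − I)·e^(rT) = (125.35 − 1.6652) · e^(0.0266·7/12)
= 123.6848 · e^0.015517 = 123.6848 × 1.015638 = C$125.62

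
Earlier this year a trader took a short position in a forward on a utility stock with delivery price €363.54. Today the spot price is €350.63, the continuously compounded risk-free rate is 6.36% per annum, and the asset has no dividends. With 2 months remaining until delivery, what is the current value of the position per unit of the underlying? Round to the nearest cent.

Current fair forward for the remaining 2 months: F = S·e^(r·T), r = 0.0636
F = 350.63 · e^(0.0636 × 2/12) = 350.63 × 1.010656 = 354.3663
Value of long forward = (F − K)·e^(−rT) = (354.3663 − 363.54) · e^(−0.0636·2/12)
= -9.1737 × 0.989456 = -9.08
Short position value = −(long value) = €9.08

€9.08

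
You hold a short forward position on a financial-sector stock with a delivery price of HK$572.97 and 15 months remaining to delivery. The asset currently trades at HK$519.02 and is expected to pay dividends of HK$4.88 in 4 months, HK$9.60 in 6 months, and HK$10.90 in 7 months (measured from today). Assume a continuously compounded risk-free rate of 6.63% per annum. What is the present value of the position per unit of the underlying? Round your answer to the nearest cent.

HK$32.93

PV(remaining dividends) I = 4.88·e^(−0.0663·4/12) + 9.60·e^(−0.0663·6/12) + 10.90·e^(−0.0663·7/12) = 24.5468
Current forward F = (S − I)·e^(rT) = (519.02 − 24.5468)·e^(0.0663·15/12) = 494.4732 × 1.086406 = 537.1987
Value (long) = (F − K)·e^(−rT) = (537.1987 − 572.97) × 0.920466 = -32.9263
Short position value = −(long value) = HK$32.93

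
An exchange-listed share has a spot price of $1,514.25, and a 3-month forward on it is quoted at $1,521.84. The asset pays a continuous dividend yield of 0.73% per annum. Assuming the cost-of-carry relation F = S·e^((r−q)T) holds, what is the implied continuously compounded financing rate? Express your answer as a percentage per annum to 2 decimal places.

2.73%

From F = S·e^((r−q)T): (r − q) = ln(F/S)/T
ln(1521.84/1514.25) = ln(1.005012) = 0.004999
(r − q) = 0.004999 / (3/12) = 0.019996
r = ln(F/S)/T + q = 0.019996 + 0.0073 = 0.027296
r = 2.73%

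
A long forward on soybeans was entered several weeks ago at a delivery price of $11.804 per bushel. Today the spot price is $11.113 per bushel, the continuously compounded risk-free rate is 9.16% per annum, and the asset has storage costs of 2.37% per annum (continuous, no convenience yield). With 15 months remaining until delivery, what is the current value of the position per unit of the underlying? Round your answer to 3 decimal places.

Current fair forward for the remaining 15 months: F = S·e^((r + u)·T), (r + u) = 0.0916 + 0.0237 = 0.1153
F = 11.113 · e^(0.1153 × 15/12) = 11.113 × 1.155028 = 12.8358
Value of long forward = (F − K)·e^(−rT) = (12.8358 − 11.804) · e^(−0.0916·15/12)
= 1.0318 × 0.891812 = 0.920

$0.920 per bushel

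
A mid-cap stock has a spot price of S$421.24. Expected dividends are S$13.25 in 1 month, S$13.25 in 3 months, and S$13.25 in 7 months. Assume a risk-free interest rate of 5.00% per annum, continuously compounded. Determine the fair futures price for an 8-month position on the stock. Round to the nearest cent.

PV(dividends) I = 13.25·e^(−0.0500·1/12) + 13.25·e^(−0.0500·3/12) + 13.25·e^(−0.0500·7/12)
I = 13.1949 + 13.0854 + 12.8691 = 39.1494
F = (S − I)·e^(rT) = (421.24 − 39.1494) · e^(0.0500·8/12)
= 382.0906 · e^0.033333 = 382.0906 × 1.033895 = S$395.04

S$395.04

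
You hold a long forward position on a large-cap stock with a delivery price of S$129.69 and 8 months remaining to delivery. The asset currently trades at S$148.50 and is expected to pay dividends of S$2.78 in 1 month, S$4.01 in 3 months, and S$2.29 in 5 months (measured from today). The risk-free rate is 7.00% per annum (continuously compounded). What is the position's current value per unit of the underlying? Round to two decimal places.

S$15.79

PV(remaining dividends) I = 2.78·e^(−0.0700·1/12) + 4.01·e^(−0.0700·3/12) + 2.29·e^(−0.0700·5/12) = 8.9284
Current forward F = (S − I)·e^(rT) = (148.50 − 8.9284)·e^(0.0700·8/12) = 139.5716 × 1.047773 = 146.2394
Value (long) = (F − K)·e^(−rT) = (146.2394 − 129.69) × 0.954405 = 15.7948
Value = S$15.79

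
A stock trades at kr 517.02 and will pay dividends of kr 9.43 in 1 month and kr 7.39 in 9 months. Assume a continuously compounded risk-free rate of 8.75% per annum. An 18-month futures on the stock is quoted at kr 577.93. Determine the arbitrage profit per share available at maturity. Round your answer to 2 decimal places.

kr 6.96 per share

PV(dividends) I = 9.43·e^(−0.0875·1/12) + 7.39·e^(−0.0875·9/12) = 16.2821
Fair futures F* = (S − I)·e^(rT) = (517.02 − 16.2821)·e^0.131250 = 500.7379 × 1.140253 = 570.9679
Market kr 577.93 > fair 570.9679: forward overpriced → cash-and-carry (borrow at r, buy the stock and collect the dividends, short the forward).
Profit at T = |F_mkt − F*| = |577.93 − 570.9679| = kr 6.96 per share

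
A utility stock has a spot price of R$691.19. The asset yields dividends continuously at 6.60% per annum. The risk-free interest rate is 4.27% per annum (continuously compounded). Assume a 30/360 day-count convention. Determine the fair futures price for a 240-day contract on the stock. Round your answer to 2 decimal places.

R$680.54

F = S·e^((r − q)T) = 691.19 · e^((0.0427 − 0.0660) × 240/360)
= 691.19 · e^-0.015533 = 691.19 × 0.984587
F = R$680.54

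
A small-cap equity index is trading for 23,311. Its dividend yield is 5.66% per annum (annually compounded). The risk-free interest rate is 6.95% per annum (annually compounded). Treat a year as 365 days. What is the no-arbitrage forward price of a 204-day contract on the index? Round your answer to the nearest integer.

23,470

F = S · (1+r)^T / (1+q)^T
= 23311 × 1.038268 / 1.031249 = 23311 × 1.006806
F = 23,470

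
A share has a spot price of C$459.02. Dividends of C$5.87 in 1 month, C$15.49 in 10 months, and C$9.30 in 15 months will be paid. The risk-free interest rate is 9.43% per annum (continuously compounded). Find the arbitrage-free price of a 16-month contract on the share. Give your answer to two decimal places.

C$488.30

PV(dividends) I = 5.87·e^(−0.0943·1/12) + 15.49·e^(−0.0943·10/12) + 9.30·e^(−0.0943·15/12)
I = 5.8241 + 14.3193 + 8.2659 = 28.4093
F = (S − I)·e^(rT) = (459.02 − 28.4093) · e^(0.0943·16/12)
= 430.6107 · e^0.125733 = 430.6107 × 1.133979 = C$488.30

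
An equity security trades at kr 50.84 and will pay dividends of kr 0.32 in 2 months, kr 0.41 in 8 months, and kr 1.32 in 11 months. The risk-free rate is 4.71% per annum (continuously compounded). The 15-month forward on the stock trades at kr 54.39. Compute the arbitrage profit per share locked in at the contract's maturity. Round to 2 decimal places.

kr 2.57 per share

PV(dividends) I = 0.32·e^(−0.0471·2/12) + 0.41·e^(−0.0471·8/12) + 1.32·e^(−0.0471·11/12) = 1.9790
Fair forward F* = (S − I)·e^(rT) = (50.84 − 1.9790)·e^0.058875 = 48.8610 × 1.060643 = 51.8241
Market kr 54.39 > fair 51.8241: forward overpriced → cash-and-carry (borrow at r, buy the stock and collect the dividends, short the forward).
Profit at T = |F_mkt − F*| = |54.39 − 51.8241| = kr 2.57 per share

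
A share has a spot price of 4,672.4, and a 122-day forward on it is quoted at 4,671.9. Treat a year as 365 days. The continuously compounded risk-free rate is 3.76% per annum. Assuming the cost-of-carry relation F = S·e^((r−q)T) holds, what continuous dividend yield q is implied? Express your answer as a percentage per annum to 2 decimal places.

From F = S·e^((r−q)T): (r − q) = ln(F/S)/T
ln(4671.9/4672.4) = ln(0.999893) = -0.000107
(r − q) = -0.000107 / (122/365) = -0.000320
q = r − ln(F/S)/T = 0.0376 + 0.000320 = 0.037920
q = 3.79%

3.79%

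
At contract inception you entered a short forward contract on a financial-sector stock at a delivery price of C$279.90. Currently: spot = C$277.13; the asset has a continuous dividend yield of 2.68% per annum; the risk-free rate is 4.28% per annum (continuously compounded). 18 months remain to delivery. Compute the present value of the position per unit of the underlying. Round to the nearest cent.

-C$3.72

Current fair forward for the remaining 18 months: F = S·e^((r − q)·T), (r − q) = 0.0428 − 0.0268 = 0.0160
F = 277.13 · e^(0.0160 × 18/12) = 277.13 × 1.024290 = 283.8615
Value of long forward = (F − K)·e^(−rT) = (283.8615 − 279.90) · e^(−0.0428·18/12)
= 3.9615 × 0.937817 = 3.72
Short position value = −(long value) = -C$3.72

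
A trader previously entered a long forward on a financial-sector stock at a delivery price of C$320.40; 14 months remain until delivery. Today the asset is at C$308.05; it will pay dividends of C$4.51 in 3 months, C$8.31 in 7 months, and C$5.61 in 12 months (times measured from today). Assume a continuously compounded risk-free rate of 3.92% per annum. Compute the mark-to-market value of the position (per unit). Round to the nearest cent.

PV(remaining dividends) I = 4.51·e^(−0.0392·3/12) + 8.31·e^(−0.0392·7/12) + 5.61·e^(−0.0392·12/12) = 17.9825
Current forward F = (S − I)·e^(rT) = (308.05 − 17.9825)·e^(0.0392·14/12) = 290.0675 × 1.046795 = 303.6412
Value (long) = (F − K)·e^(−rT) = (303.6412 − 320.40) × 0.955297 = -16.0096
Value = -C$16.01

-C$16.01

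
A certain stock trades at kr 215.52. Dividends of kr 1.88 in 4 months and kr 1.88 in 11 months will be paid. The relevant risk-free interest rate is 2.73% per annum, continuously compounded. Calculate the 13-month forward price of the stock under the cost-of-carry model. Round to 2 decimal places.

PV(dividends) I = 1.88·e^(−0.0273·4/12) + 1.88·e^(−0.0273·11/12)
I = 1.8630 + 1.8335 = 3.6965
F = (S − I)·e^(rT) = (215.52 − 3.6965) · e^(0.0273·13/12)
= 211.8235 · e^0.029575 = 211.8235 × 1.030017 = kr 218.18

kr 218.18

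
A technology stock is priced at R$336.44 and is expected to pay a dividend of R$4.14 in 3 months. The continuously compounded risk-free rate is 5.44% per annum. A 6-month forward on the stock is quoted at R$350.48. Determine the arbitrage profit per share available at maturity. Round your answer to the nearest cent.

PV(dividends) I = 4.14·e^(−0.0544·3/12) = 4.0841
Fair forward F* = (S − I)·e^(rT) = (336.44 − 4.0841)·e^0.027200 = 332.3559 × 1.027573 = 341.5199
Market R$350.48 > fair 341.5199: forward overpriced → cash-and-carry (borrow at r, buy the stock and collect the dividends, short the forward).
Profit at T = |F_mkt − F*| = |350.48 − 341.5199| = R$8.96 per share

R$8.96 per share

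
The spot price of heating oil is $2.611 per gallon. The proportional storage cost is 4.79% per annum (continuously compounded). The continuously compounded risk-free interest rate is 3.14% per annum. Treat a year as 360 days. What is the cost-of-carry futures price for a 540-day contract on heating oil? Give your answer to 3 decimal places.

$2.941 per gallon

Net carry = r + u − y = 0.0314 + 0.0479 − 0.0000 = 0.0793
F = S·e^((r+u−y)T) = 2.611 · e^(0.0793 × 540/360) = 2.611 · e^0.118950
= 2.611 × 1.126314 = $2.941 per gallon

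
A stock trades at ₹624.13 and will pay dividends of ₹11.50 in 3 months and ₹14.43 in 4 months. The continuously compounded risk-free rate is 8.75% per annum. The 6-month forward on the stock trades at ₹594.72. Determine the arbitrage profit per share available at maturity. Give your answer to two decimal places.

PV(dividends) I = 11.50·e^(−0.0875·3/12) + 14.43·e^(−0.0875·4/12) = 25.2664
Fair forward F* = (S − I)·e^(rT) = (624.13 − 25.2664)·e^0.043750 = 598.8636 × 1.044721 = 625.6454
Market ₹594.72 < fair 625.6454: forward underpriced → reverse cash-and-carry (short the stock, invest proceeds at r, pay the dividends, go long the forward).
Profit at T = |F_mkt − F*| = |594.72 − 625.6454| = ₹30.93 per share

₹30.93 per share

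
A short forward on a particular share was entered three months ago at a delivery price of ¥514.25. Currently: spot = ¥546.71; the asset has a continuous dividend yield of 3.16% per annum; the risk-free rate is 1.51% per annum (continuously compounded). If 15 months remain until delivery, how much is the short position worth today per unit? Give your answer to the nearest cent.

-¥20.90

Current fair forward for the remaining 15 months: F = S·e^((r − q)·T), (r − q) = 0.0151 − 0.0316 = -0.0165
F = 546.71 · e^(-0.0165 × 15/12) = 546.71 × 0.979586 = 535.5495
Value of long forward = (F − K)·e^(−rT) = (535.5495 − 514.25) · e^(−0.0151·15/12)
= 21.2995 × 0.981302 = 20.90
Short position value = −(long value) = -¥20.90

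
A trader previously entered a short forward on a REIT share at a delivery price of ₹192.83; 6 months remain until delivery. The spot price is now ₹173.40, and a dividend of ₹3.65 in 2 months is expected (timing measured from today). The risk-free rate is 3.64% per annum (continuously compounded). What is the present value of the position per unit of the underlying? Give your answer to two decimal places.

PV(remaining dividends) I = 3.65·e^(−0.0364·2/12) = 3.6279
Current forward F = (S − I)·e^(rT) = (173.40 − 3.6279)·e^(0.0364·6/12) = 169.7721 × 1.018367 = 172.8903
Value (long) = (F − K)·e^(−rT) = (172.8903 − 192.83) × 0.981965 = -19.5801
Short position value = −(long value) = ₹19.58

₹19.58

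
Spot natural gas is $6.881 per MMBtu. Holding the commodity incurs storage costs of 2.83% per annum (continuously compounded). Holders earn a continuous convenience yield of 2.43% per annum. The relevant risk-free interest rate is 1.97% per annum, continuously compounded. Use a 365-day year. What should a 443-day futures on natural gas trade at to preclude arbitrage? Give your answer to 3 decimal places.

$7.082 per MMBtu

Net carry = r + u − y = 0.0197 + 0.0283 − 0.0243 = 0.0237
F = S·e^((r+u−y)T) = 6.881 · e^(0.0237 × 443/365) = 6.881 · e^0.028765
= 6.881 × 1.029183 = $7.082 per MMBtu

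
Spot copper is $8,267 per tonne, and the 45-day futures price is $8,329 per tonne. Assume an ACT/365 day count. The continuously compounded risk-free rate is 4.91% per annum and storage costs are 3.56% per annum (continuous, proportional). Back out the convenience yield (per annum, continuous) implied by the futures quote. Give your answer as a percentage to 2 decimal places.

2.41%

F = S·e^((r+u−y)T) ⇒ (r+u−y) = ln(F/S)/T
ln(8329/8267) = 0.007472; /T ⇒ 0.060606
y = r + u − ln(F/S)/T = 0.0491 + 0.0356 − 0.060606 = 0.024094
y = 2.41%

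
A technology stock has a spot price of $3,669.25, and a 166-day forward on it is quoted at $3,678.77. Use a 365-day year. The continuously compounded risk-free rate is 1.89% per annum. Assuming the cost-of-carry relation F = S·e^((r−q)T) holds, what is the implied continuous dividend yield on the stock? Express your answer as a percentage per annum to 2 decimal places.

From F = S·e^((r−q)T): (r − q) = ln(F/S)/T
ln(3678.77/3669.25) = ln(1.002595) = 0.002592
(r − q) = 0.002592 / (166/365) = 0.005699
q = r − ln(F/S)/T = 0.0189 − 0.005699 = 0.013201
q = 1.32%

1.32%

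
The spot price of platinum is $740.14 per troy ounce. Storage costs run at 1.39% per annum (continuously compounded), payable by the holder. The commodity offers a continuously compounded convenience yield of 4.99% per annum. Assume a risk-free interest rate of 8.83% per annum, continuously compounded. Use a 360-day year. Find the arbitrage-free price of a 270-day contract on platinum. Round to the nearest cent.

Net carry = r + u − y = 0.0883 + 0.0139 − 0.0499 = 0.0523
F = S·e^((r+u−y)T) = 740.14 · e^(0.0523 × 270/360) = 740.14 · e^0.039225
= 740.14 × 1.040004 = $769.75 per troy ounce

$769.75 per troy ounce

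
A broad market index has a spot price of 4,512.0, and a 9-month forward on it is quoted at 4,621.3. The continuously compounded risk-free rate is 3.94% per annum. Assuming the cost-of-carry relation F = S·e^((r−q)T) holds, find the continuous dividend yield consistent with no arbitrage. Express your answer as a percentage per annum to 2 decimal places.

0.75%

From F = S·e^((r−q)T): (r − q) = ln(F/S)/T
ln(4621.3/4512.0) = ln(1.024224) = 0.023935
(r − q) = 0.023935 / (9/12) = 0.031913
q = r − ln(F/S)/T = 0.0394 − 0.031913 = 0.007487
q = 0.75%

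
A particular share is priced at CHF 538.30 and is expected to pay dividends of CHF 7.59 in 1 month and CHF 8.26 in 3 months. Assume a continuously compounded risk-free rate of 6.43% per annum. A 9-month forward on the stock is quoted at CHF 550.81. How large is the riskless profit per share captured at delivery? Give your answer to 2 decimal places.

CHF 2.37 per share

PV(dividends) I = 7.59·e^(−0.0643·1/12) + 8.26·e^(−0.0643·3/12) = 15.6777
Fair forward F* = (S − I)·e^(rT) = (538.30 − 15.6777)·e^0.048225 = 522.6223 × 1.049407 = 548.4435
Market CHF 550.81 > fair 548.4435: forward overpriced → cash-and-carry (borrow at r, buy the stock and collect the dividends, short the forward).
Profit at T = |F_mkt − F*| = |550.81 − 548.4435| = CHF 2.37 per share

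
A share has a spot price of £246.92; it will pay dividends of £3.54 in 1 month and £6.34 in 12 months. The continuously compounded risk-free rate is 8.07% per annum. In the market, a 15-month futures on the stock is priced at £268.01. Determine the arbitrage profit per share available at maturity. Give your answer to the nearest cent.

PV(dividends) I = 3.54·e^(−0.0807·1/12) + 6.34·e^(−0.0807·12/12) = 9.3647
Fair futures F* = (S − I)·e^(rT) = (246.92 − 9.3647)·e^0.100875 = 237.5553 × 1.106138 = 262.7689
Market £268.01 > fair 262.7689: forward overpriced → cash-and-carry (borrow at r, buy the stock and collect the dividends, short the forward).
Profit at T = |F_mkt − F*| = |268.01 − 262.7689| = £5.24 per share

£5.24 per share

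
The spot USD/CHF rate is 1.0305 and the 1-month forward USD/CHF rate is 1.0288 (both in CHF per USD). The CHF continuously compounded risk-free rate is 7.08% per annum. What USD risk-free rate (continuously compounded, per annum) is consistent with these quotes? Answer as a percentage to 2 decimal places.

9.06%

F = S·e^((r_CHF − r_USD)T) ⇒ r_USD = r_CHF − ln(F/S)/T
ln(1.0288/1.0305) = -0.001651; /(1/12) = -0.019812
r_USD = 0.0708 + 0.019812 = 0.090612
r_USD = 9.06%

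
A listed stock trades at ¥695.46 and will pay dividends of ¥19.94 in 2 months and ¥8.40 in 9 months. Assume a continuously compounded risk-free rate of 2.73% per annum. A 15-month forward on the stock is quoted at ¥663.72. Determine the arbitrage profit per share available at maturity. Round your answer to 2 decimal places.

¥26.83 per share

PV(dividends) I = 19.94·e^(−0.0273·2/12) + 8.40·e^(−0.0273·9/12) = 28.0792
Fair forward F* = (S − I)·e^(rT) = (695.46 − 28.0792)·e^0.034125 = 667.3808 × 1.034714 = 690.5483
Market ¥663.72 < fair 690.5483: forward underpriced → reverse cash-and-carry (short the stock, invest proceeds at r, pay the dividends, go long the forward).
Profit at T = |F_mkt − F*| = |663.72 − 690.5483| = ¥26.83 per share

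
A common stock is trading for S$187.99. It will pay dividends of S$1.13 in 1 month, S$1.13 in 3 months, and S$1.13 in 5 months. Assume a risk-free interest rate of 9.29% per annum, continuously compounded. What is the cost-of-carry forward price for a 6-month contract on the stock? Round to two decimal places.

S$193.46

PV(dividends) I = 1.13·e^(−0.0929·1/12) + 1.13·e^(−0.0929·3/12) + 1.13·e^(−0.0929·5/12)
I = 1.1213 + 1.1041 + 1.0871 = 3.3125
F = (S − I)·e^(rT) = (187.99 − 3.3125) · e^(0.0929·6/12)
= 184.6775 · e^0.046450 = 184.6775 × 1.047546 = S$193.46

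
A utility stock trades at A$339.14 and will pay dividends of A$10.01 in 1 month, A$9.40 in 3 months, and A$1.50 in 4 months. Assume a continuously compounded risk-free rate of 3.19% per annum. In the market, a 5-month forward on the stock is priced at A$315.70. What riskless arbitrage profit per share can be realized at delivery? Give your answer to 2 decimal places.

PV(dividends) I = 10.01·e^(−0.0319·1/12) + 9.40·e^(−0.0319·3/12) + 1.50·e^(−0.0319·4/12) = 20.7929
Fair forward F* = (S − I)·e^(rT) = (339.14 − 20.7929)·e^0.013292 = 318.3471 × 1.013381 = 322.6069
Market A$315.70 < fair 322.6069: forward underpriced → reverse cash-and-carry (short the stock, invest proceeds at r, pay the dividends, go long the forward).
Profit at T = |F_mkt − F*| = |315.70 − 322.6069| = A$6.91 per share

A$6.91 per share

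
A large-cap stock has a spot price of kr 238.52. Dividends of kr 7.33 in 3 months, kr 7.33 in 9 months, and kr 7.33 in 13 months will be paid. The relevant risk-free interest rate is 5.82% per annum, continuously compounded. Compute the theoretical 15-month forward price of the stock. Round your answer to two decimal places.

kr 233.80

PV(dividends) I = 7.33·e^(−0.0582·3/12) + 7.33·e^(−0.0582·9/12) + 7.33·e^(−0.0582·13/12)
I = 7.2241 + 7.0169 + 6.8821 = 21.1231
F = (S − I)·e^(rT) = (238.52 − 21.1231) · e^(0.0582·15/12)
= 217.3969 · e^0.072750 = 217.3969 × 1.075462 = kr 233.80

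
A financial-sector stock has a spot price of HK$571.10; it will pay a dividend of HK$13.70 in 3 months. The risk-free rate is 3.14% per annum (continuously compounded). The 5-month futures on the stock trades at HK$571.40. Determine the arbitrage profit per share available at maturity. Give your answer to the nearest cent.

HK$6.55 per share

PV(dividends) I = 13.70·e^(−0.0314·3/12) = 13.5929
Fair futures F* = (S − I)·e^(rT) = (571.10 − 13.5929)·e^0.013083 = 557.5071 × 1.013169 = 564.8489
Market HK$571.40 > fair 564.8489: forward overpriced → cash-and-carry (borrow at r, buy the stock and collect the dividends, short the forward).
Profit at T = |F_mkt − F*| = |571.40 − 564.8489| = HK$6.55 per share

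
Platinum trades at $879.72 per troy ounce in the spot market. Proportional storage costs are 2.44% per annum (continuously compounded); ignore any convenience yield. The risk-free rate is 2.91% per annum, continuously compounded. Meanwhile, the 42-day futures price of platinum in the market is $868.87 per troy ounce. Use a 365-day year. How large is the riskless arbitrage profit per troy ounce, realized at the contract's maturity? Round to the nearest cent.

$16.28 per troy ounce

Fair futures: F* = S·e^(carry·T), with carry = (r + u) = 0.0291 + 0.0244 = 0.0535
F* = 879.72 · e^(0.0535 × 42/365) = 879.72 · e^0.006156 = 879.72 × 1.006175 = $885.1523
Market $868.87 < fair $885.1523: forward underpriced → reverse cash-and-carry (short spot, go long the forward).
At maturity, profit = |F_mkt − F*| = |868.87 − 885.1523| = $16.28 per troy ounce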